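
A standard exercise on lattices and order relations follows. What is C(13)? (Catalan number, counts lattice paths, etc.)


C(n) = C(2n, n) / (n+1).
C(26, 13) = 10400600
C(13) = 10400600 / 14 = 742900


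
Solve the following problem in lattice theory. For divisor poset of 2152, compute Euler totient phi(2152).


phi(n) = n * prod_{p|n} (1 - 1/p).
Prime divisors of 2152: [2, 269]
phi(2152) = 2152 * (1 - 1/2) * (1 - 1/269)
phi(2152) = 1072


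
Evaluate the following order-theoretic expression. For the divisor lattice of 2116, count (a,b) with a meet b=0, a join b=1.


Complement pair (a,b): a meet b = bottom, a join b = top.
Here: gcd(a,b)=1 and lcm(a,b)=2116, i.e. a*b=2116 with a,b coprime.
Pairs found: (1,2116), (4,529), (529,4), (2116,1)
Total ordered pairs: 4


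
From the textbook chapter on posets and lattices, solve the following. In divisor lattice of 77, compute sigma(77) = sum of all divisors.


sigma(n) = sum of divisors.
Divisors of 77: [1, 7, 11, 77]
Sum = 96


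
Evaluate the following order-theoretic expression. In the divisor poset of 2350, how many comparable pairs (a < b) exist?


A comparable pair {a,b} has a < b or b < a in the order.
Count unordered pairs where one element is strictly below the other.
Examples: {1,2}, {1,5}, {1,10}, {1,25}, ...
Total comparable pairs: 42


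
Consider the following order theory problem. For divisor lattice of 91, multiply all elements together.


Divisors of 91: [1, 7, 13, 91]
Product = n^(d(n)/2) = 91^(4/2)
Product = 8281


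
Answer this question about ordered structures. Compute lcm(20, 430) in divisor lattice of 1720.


In a divisor lattice, join = lcm (least common multiple).
gcd(20,430) = 10
lcm(20,430) = 20*430/gcd = 8600/10 = 860


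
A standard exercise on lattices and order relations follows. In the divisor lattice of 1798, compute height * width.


Height = length of longest chain minus 1; width = size of largest antichain.
A maximum chain: 1 | 31 | 899 | 1798  (height 3).
A maximum antichain: {2, 29, 31}  (width 3).
Product = 3 * 3 = 9


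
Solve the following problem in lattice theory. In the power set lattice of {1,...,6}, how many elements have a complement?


An element a is complemented if some b has a meet b = bottom, a join b = top.
every subset A has complement S\A, so all elements are complemented.
Complemented elements: {}, {1}, {2}, {3}, {4}, {5}, ... (58 more)
Count: 64


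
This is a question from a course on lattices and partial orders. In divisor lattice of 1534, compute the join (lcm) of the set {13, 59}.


In a divisor lattice, join = lcm (least common multiple).
Compute lcm iteratively: start with first element, then lcm(current, next).
Elements: [13, 59]
lcm(13,59) = 767
Final lcm = 767


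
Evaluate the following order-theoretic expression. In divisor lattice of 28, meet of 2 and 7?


In a divisor lattice, meet = gcd (greatest common divisor).
By Euclidean algorithm or factoring: gcd(2,7) = 1


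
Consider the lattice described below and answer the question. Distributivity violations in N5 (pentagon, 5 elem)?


Distributive law: a ^ (b v c) = (a ^ b) v (a ^ c).
Check all 5^3 = 125 ordered triples (a,b,c).
  e.g. a=b, b=a, c=c: lhs=b != rhs=a
  e.g. a=b, b=c, c=a: lhs=b != rhs=a
Total violating triples: 2


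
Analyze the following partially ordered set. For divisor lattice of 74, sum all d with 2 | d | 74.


Interval [2,74] in divisors of 74: [2, 74]
Sum = 76


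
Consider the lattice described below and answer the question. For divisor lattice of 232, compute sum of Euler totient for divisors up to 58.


Divisors of 232 up to 58: [1, 2, 4, 8, 29, 58]
phi values: [1, 1, 2, 4, 28, 28]
Sum = 64


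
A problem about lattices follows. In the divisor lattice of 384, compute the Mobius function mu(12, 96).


In a divisor lattice, mu(a,b) = mu(b/a) where mu is the classical Mobius function.
b/a = 96/12 = 8
Prime factorization of 8: primes [2]
8 is not squarefree, so mu(8) = 0


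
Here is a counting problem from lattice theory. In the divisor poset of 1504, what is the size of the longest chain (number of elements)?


A chain is a totally ordered subset; we count the number of elements in a maximum chain.
Compute, for each element x, the size of the longest chain ending at x:
  1: 1
  2: 2
  47: 2
  4: 3
  8: 4
  94: 3
  ...
A maximum chain: 1 < 2 < 4 < 8 < 16 < 32 < 1504
Number of elements in the longest chain: 7


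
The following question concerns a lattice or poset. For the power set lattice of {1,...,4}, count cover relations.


A cover relation a -< b holds when a < b with no c strictly between.
Cover relations:
  {} -< {1}
  {} -< {2}
  {} -< {3}
  {} -< {4}
  {1} -< {1,2}
  {1} -< {1,3}
  {1} -< {1,4}
  {2} -< {1,2}
  ...24 more
Total: 32


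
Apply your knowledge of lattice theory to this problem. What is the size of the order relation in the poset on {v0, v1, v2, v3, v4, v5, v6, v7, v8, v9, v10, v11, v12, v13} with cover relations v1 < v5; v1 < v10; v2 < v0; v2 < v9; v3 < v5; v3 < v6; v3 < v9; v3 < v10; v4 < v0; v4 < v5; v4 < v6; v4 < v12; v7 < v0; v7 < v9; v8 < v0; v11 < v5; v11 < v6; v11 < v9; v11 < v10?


The order relation is {(a,b) : a <= b}, reflexive so it includes (a,a).
Examples: (v0,v0), (v1,v1), (v1,v10), (v1,v5), (v10,v10), ...
Total ordered pairs: 33


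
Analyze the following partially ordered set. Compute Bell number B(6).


B(n) = number of set partitions of an n-element set.
B(n) satisfies the recurrence: B(n+1) = sum_k C(n,k)*B(k).
B(6) = 203


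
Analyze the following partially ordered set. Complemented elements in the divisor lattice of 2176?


An element a is complemented if some b has a meet b = bottom, a join b = top.
a is complemented iff gcd(a, n/a)=1, i.e. a is a unitary divisor of 2176.
Complemented elements: 1, 17, 128, 2176
Count: 4


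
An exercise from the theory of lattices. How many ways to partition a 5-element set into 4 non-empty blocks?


S(n,k) = k*S(n-1,k) + S(n-1,k-1).
S(4,4) = 1, S(4,3) = 6
S(5,4) = 4*1 + 6 = 4 + 6
S(5,4) = 10


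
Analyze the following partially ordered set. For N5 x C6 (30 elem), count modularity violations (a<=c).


Modular law: if a <= c then a v (b ^ c) = (a v b) ^ c.
Check all triples (a,b,c) with a <= c among 30 elements.
  e.g. a=(a,0), b=(c,0), c=(b,0): lhs=(a,0) != rhs=(b,0)
  e.g. a=(a,0), b=(c,1), c=(b,0): lhs=(a,0) != rhs=(b,0)
Total violating triples: 126


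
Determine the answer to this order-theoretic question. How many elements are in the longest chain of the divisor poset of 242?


A chain is a totally ordered subset; we count the number of elements in a maximum chain.
Compute, for each element x, the size of the longest chain ending at x:
  1: 1
  2: 2
  11: 2
  121: 3
  22: 3
  242: 4
A maximum chain: 1 < 2 < 22 < 242
Number of elements in the longest chain: 4


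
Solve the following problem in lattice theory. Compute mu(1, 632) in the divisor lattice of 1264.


In a divisor lattice, mu(a,b) = mu(b/a) where mu is the classical Mobius function.
b/a = 632/1 = 632
Prime factorization of 632: primes [2, 79]
632 is not squarefree, so mu(632) = 0


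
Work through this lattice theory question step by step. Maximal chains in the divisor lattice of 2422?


A maximal chain goes from the minimum element to a maximal element via cover relations.
Counting all min-to-max paths in the cover graph.
Total maximal chains: 6


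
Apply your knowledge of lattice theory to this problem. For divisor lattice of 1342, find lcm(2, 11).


In a divisor lattice, join = lcm (least common multiple).
Compute lcm iteratively: start with first element, then lcm(current, next).
Elements: [2, 11]
lcm(2,11) = 22
Final lcm = 22


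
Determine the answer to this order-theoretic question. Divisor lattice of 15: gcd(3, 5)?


Meet=gcd.
gcd(3,5)=1


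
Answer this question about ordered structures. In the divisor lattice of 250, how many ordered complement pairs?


Complement pair (a,b): a meet b = bottom, a join b = top.
Here: gcd(a,b)=1 and lcm(a,b)=250, i.e. a*b=250 with a,b coprime.
Pairs found: (1,250), (2,125), (125,2), (250,1)
Total ordered pairs: 4


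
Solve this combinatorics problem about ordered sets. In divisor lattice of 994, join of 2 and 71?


In a divisor lattice, join = lcm (least common multiple).
gcd(2,71) = 1
lcm(2,71) = 2*71/gcd = 142/1 = 142


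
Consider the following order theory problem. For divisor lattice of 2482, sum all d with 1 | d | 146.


Interval [1,146] in divisors of 2482: [1, 2, 73, 146]
Sum = 222


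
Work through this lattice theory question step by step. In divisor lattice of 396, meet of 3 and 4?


In a divisor lattice, meet = gcd (greatest common divisor).
By Euclidean algorithm or factoring: gcd(3,4) = 1


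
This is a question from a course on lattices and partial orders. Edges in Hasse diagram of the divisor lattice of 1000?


A cover relation a -< b holds when a < b with no c strictly between.
Cover relations:
  1 -< 2
  1 -< 5
  2 -< 4
  2 -< 10
  4 -< 8
  4 -< 20
  5 -< 10
  5 -< 25
  ...16 more
Total: 24


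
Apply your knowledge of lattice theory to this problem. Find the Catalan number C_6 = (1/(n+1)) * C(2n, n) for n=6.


C(n) = C(2n, n) / (n+1).
C(12, 6) = 924
C(6) = 924 / 7 = 132


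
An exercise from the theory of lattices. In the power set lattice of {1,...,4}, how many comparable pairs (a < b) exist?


A comparable pair {a,b} has a < b or b < a in the order.
Count unordered pairs where one element is strictly below the other.
Examples: {{},{1}}, {{},{2}}, {{},{3}}, {{},{4}}, ...
Total comparable pairs: 65


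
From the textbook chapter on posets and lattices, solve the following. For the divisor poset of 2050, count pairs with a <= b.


The order relation is {(a,b) : a <= b}, reflexive so it includes (a,a).
Examples: (1,1), (1,10), (1,1025), (1,2), (1,205), ...
Total ordered pairs: 54


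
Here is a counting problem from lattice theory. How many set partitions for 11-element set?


B(n) = number of set partitions of an n-element set.
B(n) satisfies the recurrence: B(n+1) = sum_k C(n,k)*B(k).
B(11) = 678570


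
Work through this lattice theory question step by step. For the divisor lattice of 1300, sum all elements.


sigma(n) = sum of divisors.
Divisors of 1300: [1, 2, 4, 5, 10, 13, 20, 25, 26, 50, 52, 65, 100, 130, 260, 325, 650, 1300]
Sum = 3038


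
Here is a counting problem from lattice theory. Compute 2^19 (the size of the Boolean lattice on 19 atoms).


Power set = 2^n.
2^19 = 524288


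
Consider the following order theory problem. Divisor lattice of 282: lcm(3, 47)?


Join=lcm.
gcd(3,47)=1
lcm=141


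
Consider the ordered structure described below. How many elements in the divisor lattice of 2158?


Divisors of 2158: [1, 2, 13, 26, 83, 166, 1079, 2158]
Count: 8


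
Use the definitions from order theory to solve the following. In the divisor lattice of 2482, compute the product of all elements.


Divisors of 2482: [1, 2, 17, 34, 73, 146, 1241, 2482]
Product = n^(d(n)/2) = 2482^(8/2)
Product = 37949591784976


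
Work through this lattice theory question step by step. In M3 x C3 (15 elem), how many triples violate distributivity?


Distributive law: a ^ (b v c) = (a ^ b) v (a ^ c).
Check all 15^3 = 3375 ordered triples (a,b,c).
  e.g. a=(a1,0), b=(a2,0), c=(a3,0): lhs=(a1,0) != rhs=(0,0)
  e.g. a=(a1,0), b=(a2,0), c=(a3,1): lhs=(a1,0) != rhs=(0,0)
Total violating triples: 162


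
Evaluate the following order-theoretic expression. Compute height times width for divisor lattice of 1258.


Height = length of longest chain minus 1; width = size of largest antichain.
A maximum chain: 1 | 37 | 629 | 1258  (height 3).
A maximum antichain: {2, 17, 37}  (width 3).
Product = 3 * 3 = 9


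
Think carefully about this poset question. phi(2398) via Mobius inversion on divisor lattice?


phi(n) = n * prod_{p|n} (1 - 1/p).
Prime divisors of 2398: [2, 11, 109]
phi(2398) = 2398 * (1 - 1/2) * (1 - 1/11) * (1 - 1/109)
phi(2398) = 1080


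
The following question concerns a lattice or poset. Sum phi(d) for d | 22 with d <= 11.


Divisors of 22 up to 11: [1, 2, 11]
phi values: [1, 1, 10]
Sum = 12


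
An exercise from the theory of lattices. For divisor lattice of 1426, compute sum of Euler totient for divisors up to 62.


Divisors of 1426 up to 62: [1, 2, 23, 31, 46, 62]
phi values: [1, 1, 22, 30, 22, 30]
Sum = 106


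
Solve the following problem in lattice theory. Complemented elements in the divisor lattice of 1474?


An element a is complemented if some b has a meet b = bottom, a join b = top.
a is complemented iff gcd(a, n/a)=1, i.e. a is a unitary divisor of 1474.
Complemented elements: 1, 2, 11, 22, 67, 134, ... (2 more)
Count: 8


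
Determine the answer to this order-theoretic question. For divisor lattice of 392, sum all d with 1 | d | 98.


Interval [1,98] in divisors of 392: [1, 2, 7, 14, 49, 98]
Sum = 171


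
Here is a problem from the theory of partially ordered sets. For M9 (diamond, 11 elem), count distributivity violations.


Distributive law: a ^ (b v c) = (a ^ b) v (a ^ c).
Check all 11^3 = 1331 ordered triples (a,b,c).
  e.g. a=a1, b=a2, c=a3: lhs=a1 != rhs=0
  e.g. a=a1, b=a2, c=a4: lhs=a1 != rhs=0
Total violating triples: 504


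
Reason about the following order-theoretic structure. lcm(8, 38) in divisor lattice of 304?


Join=lcm.
gcd(8,38)=2
lcm=152


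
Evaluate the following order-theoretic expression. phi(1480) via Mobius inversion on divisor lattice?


phi(n) = n * prod_{p|n} (1 - 1/p).
Prime divisors of 1480: [2, 5, 37]
phi(1480) = 1480 * (1 - 1/2) * (1 - 1/5) * (1 - 1/37)
phi(1480) = 576


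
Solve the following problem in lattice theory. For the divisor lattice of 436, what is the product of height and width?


Height = length of longest chain minus 1; width = size of largest antichain.
A maximum chain: 1 | 109 | 218 | 436  (height 3).
A maximum antichain: {2, 109}  (width 2).
Product = 3 * 2 = 6


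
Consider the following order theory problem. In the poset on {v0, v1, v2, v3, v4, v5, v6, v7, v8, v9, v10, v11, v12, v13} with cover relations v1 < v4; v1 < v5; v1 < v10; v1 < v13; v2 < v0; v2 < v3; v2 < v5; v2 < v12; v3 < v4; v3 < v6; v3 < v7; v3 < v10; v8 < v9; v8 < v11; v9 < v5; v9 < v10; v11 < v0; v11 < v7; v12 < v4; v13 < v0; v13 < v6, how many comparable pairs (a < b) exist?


A comparable pair {a,b} has a < b or b < a in the order.
Count unordered pairs where one element is strictly below the other.
Examples: {v0,v1}, {v0,v2}, {v0,v8}, {v0,v11}, ...
Total comparable pairs: 31


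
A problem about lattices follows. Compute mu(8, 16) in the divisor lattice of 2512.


In a divisor lattice, mu(a,b) = mu(b/a) where mu is the classical Mobius function.
b/a = 16/8 = 2
Prime factorization of 2: primes [2]
2 is squarefree with 1 prime factor(s), so mu(2) = (-1)^1 = -1


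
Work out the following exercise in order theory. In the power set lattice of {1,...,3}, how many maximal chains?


A maximal chain goes from the minimum element to a maximal element via cover relations.
Counting all min-to-max paths in the cover graph.
Total maximal chains: 6


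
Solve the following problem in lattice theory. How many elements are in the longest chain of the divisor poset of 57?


A chain is a totally ordered subset; we count the number of elements in a maximum chain.
Compute, for each element x, the size of the longest chain ending at x:
  1: 1
  3: 2
  19: 2
  57: 3
A maximum chain: 1 < 3 < 57
Number of elements in the longest chain: 3


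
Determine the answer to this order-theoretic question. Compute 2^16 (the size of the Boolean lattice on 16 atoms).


Power set = 2^n.
2^16 = 65536


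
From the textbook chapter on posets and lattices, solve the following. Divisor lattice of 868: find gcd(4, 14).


In a divisor lattice, meet = gcd (greatest common divisor).
By Euclidean algorithm or factoring: gcd(4,14) = 2


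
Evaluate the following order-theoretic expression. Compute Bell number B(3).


B(n) = number of set partitions of an n-element set.
B(n) satisfies the recurrence: B(n+1) = sum_k C(n,k)*B(k).
B(3) = 5


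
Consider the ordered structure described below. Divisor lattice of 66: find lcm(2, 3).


In a divisor lattice, join = lcm (least common multiple).
gcd(2,3) = 1
lcm(2,3) = 2*3/gcd = 6/1 = 6


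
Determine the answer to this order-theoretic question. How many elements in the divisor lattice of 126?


Divisors of 126: [1, 2, 3, 6, 7, 9, 14, 18, 21, 42, 63, 126]
Count: 12


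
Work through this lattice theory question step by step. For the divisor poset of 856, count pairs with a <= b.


The order relation is {(a,b) : a <= b}, reflexive so it includes (a,a).
Examples: (1,1), (1,107), (1,2), (1,214), (1,4), ...
Total ordered pairs: 30


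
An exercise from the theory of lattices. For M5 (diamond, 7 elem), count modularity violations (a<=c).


Modular law: if a <= c then a v (b ^ c) = (a v b) ^ c.
Check all triples (a,b,c) with a <= c among 7 elements.
This lattice is modular (diamonds M_m and their chain-products are modular).
Total violating triples: 0


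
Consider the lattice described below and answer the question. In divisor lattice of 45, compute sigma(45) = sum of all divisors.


sigma(n) = sum of divisors.
Divisors of 45: [1, 3, 5, 9, 15, 45]
Sum = 78


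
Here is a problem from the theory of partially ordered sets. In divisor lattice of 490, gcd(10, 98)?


Meet=gcd.
gcd(10,98)=2


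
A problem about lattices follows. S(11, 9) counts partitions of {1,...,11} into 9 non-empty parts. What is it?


S(n,k) = k*S(n-1,k) + S(n-1,k-1).
S(10,9) = 45, S(10,8) = 750
S(11,9) = 9*45 + 750 = 405 + 750
S(11,9) = 1155


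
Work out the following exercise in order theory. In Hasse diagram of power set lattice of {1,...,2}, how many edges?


A cover relation a -< b holds when a < b with no c strictly between.
Cover relations:
  {} -< {1}
  {} -< {2}
  {1} -< {1,2}
  {2} -< {1,2}
Total: 4


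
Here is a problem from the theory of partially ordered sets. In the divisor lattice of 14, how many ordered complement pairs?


Complement pair (a,b): a meet b = bottom, a join b = top.
Here: gcd(a,b)=1 and lcm(a,b)=14, i.e. a*b=14 with a,b coprime.
Pairs found: (1,14), (2,7), (7,2), (14,1)
Total ordered pairs: 4


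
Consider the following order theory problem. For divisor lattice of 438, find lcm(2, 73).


In a divisor lattice, join = lcm (least common multiple).
Compute lcm iteratively: start with first element, then lcm(current, next).
Elements: [2, 73]
lcm(2,73) = 146
Final lcm = 146


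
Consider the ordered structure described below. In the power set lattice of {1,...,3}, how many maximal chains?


A maximal chain goes from the minimum element to a maximal element via cover relations.
Counting all min-to-max paths in the cover graph.
Total maximal chains: 6


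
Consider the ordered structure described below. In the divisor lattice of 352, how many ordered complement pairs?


Complement pair (a,b): a meet b = bottom, a join b = top.
Here: gcd(a,b)=1 and lcm(a,b)=352, i.e. a*b=352 with a,b coprime.
Pairs found: (1,352), (11,32), (32,11), (352,1)
Total ordered pairs: 4


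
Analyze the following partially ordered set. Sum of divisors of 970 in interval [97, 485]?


Interval [97,485] in divisors of 970: [97, 485]
Sum = 582


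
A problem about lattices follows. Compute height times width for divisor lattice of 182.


Height = length of longest chain minus 1; width = size of largest antichain.
A maximum chain: 1 | 13 | 91 | 182  (height 3).
A maximum antichain: {2, 7, 13}  (width 3).
Product = 3 * 3 = 9


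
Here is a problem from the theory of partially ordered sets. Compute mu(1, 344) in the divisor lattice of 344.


In a divisor lattice, mu(a,b) = mu(b/a) where mu is the classical Mobius function.
b/a = 344/1 = 344
Prime factorization of 344: primes [2, 43]
344 is not squarefree, so mu(344) = 0


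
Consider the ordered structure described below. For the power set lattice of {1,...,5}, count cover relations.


A cover relation a -< b holds when a < b with no c strictly between.
Cover relations:
  {} -< {1}
  {} -< {2}
  {} -< {3}
  {} -< {4}
  {} -< {5}
  {1} -< {1,2}
  {1} -< {1,3}
  {1} -< {1,4}
  ...72 more
Total: 80


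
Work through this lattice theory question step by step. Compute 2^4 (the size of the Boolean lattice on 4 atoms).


Power set = 2^n.
2^4 = 16


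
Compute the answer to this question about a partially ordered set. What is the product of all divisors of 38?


Divisors of 38: [1, 2, 19, 38]
Product = n^(d(n)/2) = 38^(4/2)
Product = 1444


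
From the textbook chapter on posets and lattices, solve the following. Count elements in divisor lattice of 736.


Divisors of 736: [1, 2, 4, 8, 16, 23, 32, 46, 92, 184, 368, 736]
Count: 12


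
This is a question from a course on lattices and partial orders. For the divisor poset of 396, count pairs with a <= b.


The order relation is {(a,b) : a <= b}, reflexive so it includes (a,a).
Examples: (1,1), (1,11), (1,12), (1,132), (1,18), ...
Total ordered pairs: 108


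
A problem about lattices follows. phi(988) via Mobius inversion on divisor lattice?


phi(n) = n * prod_{p|n} (1 - 1/p).
Prime divisors of 988: [2, 13, 19]
phi(988) = 988 * (1 - 1/2) * (1 - 1/13) * (1 - 1/19)
phi(988) = 432


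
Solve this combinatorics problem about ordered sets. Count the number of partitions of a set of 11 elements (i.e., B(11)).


B(n) = number of set partitions of an n-element set.
B(n) satisfies the recurrence: B(n+1) = sum_k C(n,k)*B(k).
B(11) = 678570


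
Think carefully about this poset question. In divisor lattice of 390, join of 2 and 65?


In a divisor lattice, join = lcm (least common multiple).
gcd(2,65) = 1
lcm(2,65) = 2*65/gcd = 130/1 = 130


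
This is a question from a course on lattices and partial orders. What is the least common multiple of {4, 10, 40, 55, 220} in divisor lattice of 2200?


In a divisor lattice, join = lcm (least common multiple).
Compute lcm iteratively: start with first element, then lcm(current, next).
Elements: [4, 10, 40, 55, 220]
lcm(4,10) = 20
lcm(20,40) = 40
lcm(40,55) = 440
lcm(440,220) = 440
Final lcm = 440


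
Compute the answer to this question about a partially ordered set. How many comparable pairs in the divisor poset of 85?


A comparable pair {a,b} has a < b or b < a in the order.
Count unordered pairs where one element is strictly below the other.
Examples: {1,5}, {1,17}, {1,85}, {5,85}, ...
Total comparable pairs: 5


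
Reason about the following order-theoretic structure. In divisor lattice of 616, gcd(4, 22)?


Meet=gcd.
gcd(4,22)=2


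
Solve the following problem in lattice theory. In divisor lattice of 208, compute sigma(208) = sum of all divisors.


sigma(n) = sum of divisors.
Divisors of 208: [1, 2, 4, 8, 13, 16, 26, 52, 104, 208]
Sum = 434


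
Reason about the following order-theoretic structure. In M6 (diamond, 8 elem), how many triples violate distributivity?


Distributive law: a ^ (b v c) = (a ^ b) v (a ^ c).
Check all 8^3 = 512 ordered triples (a,b,c).
  e.g. a=a1, b=a2, c=a3: lhs=a1 != rhs=0
  e.g. a=a1, b=a2, c=a4: lhs=a1 != rhs=0
Total violating triples: 120


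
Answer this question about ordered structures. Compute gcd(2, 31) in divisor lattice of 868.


In a divisor lattice, meet = gcd (greatest common divisor).
By Euclidean algorithm or factoring: gcd(2,31) = 1


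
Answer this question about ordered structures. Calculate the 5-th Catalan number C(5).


C(n) = C(2n, n) / (n+1).
C(10, 5) = 252
C(5) = 252 / 6 = 42


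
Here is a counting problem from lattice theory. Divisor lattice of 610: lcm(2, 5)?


Join=lcm.
gcd(2,5)=1
lcm=10


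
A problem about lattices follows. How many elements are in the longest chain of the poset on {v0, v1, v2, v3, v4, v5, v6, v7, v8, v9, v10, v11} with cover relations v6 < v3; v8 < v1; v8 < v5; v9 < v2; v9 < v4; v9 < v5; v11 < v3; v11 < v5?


A chain is a totally ordered subset; we count the number of elements in a maximum chain.
Compute, for each element x, the size of the longest chain ending at x:
  v0: 1
  v6: 1
  v7: 1
  v8: 1
  v9: 1
  v10: 1
  ...
A maximum chain: v8 < v1
Number of elements in the longest chain: 2


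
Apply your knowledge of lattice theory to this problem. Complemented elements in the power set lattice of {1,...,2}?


An element a is complemented if some b has a meet b = bottom, a join b = top.
every subset A has complement S\A, so all elements are complemented.
Complemented elements: {}, {1}, {2}, {1,2}
Count: 4


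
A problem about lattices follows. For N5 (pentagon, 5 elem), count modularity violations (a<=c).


Modular law: if a <= c then a v (b ^ c) = (a v b) ^ c.
Check all triples (a,b,c) with a <= c among 5 elements.
  e.g. a=a, b=c, c=b: lhs=a != rhs=b
Total violating triples: 1


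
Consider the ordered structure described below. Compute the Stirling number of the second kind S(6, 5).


S(n,k) = k*S(n-1,k) + S(n-1,k-1).
S(5,5) = 1, S(5,4) = 10
S(6,5) = 5*1 + 10 = 5 + 10
S(6,5) = 15


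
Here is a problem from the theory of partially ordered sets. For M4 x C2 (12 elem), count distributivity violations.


Distributive law: a ^ (b v c) = (a ^ b) v (a ^ c).
Check all 12^3 = 1728 ordered triples (a,b,c).
  e.g. a=(a1,0), b=(a2,0), c=(a3,0): lhs=(a1,0) != rhs=(0,0)
  e.g. a=(a1,0), b=(a2,0), c=(a3,1): lhs=(a1,0) != rhs=(0,0)
Total violating triples: 192


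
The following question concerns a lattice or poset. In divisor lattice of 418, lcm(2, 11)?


Join=lcm.
gcd(2,11)=1
lcm=22


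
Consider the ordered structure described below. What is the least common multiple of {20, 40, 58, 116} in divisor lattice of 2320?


In a divisor lattice, join = lcm (least common multiple).
Compute lcm iteratively: start with first element, then lcm(current, next).
Elements: [20, 40, 58, 116]
lcm(20,40) = 40
lcm(40,58) = 1160
lcm(1160,116) = 1160
Final lcm = 1160


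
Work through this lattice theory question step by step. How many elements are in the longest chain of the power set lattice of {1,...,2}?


A chain is a totally ordered subset; we count the number of elements in a maximum chain.
Compute, for each element x, the size of the longest chain ending at x:
  {}: 1
  {1}: 2
  {2}: 2
  {1,2}: 3
A maximum chain: {} < {1} < {1,2}
Number of elements in the longest chain: 3


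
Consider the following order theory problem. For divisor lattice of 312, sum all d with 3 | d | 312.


Interval [3,312] in divisors of 312: [3, 6, 12, 24, 39, 78, 156, 312]
Sum = 630


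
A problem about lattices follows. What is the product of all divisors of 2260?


Divisors of 2260: [1, 2, 4, 5, 10, 20, 113, 226, 452, 565, 1130, 2260]
Product = n^(d(n)/2) = 2260^(12/2)
Product = 133244912166976000000


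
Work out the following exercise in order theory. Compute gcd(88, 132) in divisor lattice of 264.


In a divisor lattice, meet = gcd (greatest common divisor).
By Euclidean algorithm or factoring: gcd(88,132) = 44


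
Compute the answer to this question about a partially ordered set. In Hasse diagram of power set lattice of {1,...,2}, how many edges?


A cover relation a -< b holds when a < b with no c strictly between.
Cover relations:
  {} -< {1}
  {} -< {2}
  {1} -< {1,2}
  {2} -< {1,2}
Total: 4


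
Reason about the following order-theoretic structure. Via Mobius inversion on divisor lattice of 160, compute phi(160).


phi(n) = n * prod_{p|n} (1 - 1/p).
Prime divisors of 160: [2, 5]
phi(160) = 160 * (1 - 1/2) * (1 - 1/5)
phi(160) = 64


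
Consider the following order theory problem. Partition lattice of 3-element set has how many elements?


B(n) = number of set partitions of an n-element set.
B(n) satisfies the recurrence: B(n+1) = sum_k C(n,k)*B(k).
B(3) = 5


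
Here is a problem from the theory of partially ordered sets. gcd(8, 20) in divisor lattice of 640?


Meet=gcd.
gcd(8,20)=4


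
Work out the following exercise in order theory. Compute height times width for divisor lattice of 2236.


Height = length of longest chain minus 1; width = size of largest antichain.
A maximum chain: 1 | 43 | 559 | 1118 | 2236  (height 4).
A maximum antichain: {4, 26, 86, 559}  (width 4).
Product = 4 * 4 = 16


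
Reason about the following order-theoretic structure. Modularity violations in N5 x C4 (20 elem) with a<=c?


Modular law: if a <= c then a v (b ^ c) = (a v b) ^ c.
Check all triples (a,b,c) with a <= c among 20 elements.
  e.g. a=(a,0), b=(c,0), c=(b,0): lhs=(a,0) != rhs=(b,0)
  e.g. a=(a,0), b=(c,1), c=(b,0): lhs=(a,0) != rhs=(b,0)
Total violating triples: 40


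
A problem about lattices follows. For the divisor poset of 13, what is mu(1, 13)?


In a divisor lattice, mu(a,b) = mu(b/a) where mu is the classical Mobius function.
b/a = 13/1 = 13
Prime factorization of 13: primes [13]
13 is squarefree with 1 prime factor(s), so mu(13) = (-1)^1 = -1


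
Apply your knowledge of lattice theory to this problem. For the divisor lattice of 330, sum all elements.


sigma(n) = sum of divisors.
Divisors of 330: [1, 2, 3, 5, 6, 10, 11, 15, 22, 30, 33, 55, 66, 110, 165, 330]
Sum = 864


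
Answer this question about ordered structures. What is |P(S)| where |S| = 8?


Power set = 2^n.
2^8 = 256


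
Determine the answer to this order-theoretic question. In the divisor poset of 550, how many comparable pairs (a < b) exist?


A comparable pair {a,b} has a < b or b < a in the order.
Count unordered pairs where one element is strictly below the other.
Examples: {1,2}, {1,5}, {1,10}, {1,11}, ...
Total comparable pairs: 42


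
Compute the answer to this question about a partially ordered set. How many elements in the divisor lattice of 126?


Divisors of 126: [1, 2, 3, 6, 7, 9, 14, 18, 21, 42, 63, 126]
Count: 12


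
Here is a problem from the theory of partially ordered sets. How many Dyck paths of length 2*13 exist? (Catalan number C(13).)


C(n) = C(2n, n) / (n+1).
C(26, 13) = 10400600
C(13) = 10400600 / 14 = 742900


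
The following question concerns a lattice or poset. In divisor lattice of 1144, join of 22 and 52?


In a divisor lattice, join = lcm (least common multiple).
gcd(22,52) = 2
lcm(22,52) = 22*52/gcd = 1144/2 = 572


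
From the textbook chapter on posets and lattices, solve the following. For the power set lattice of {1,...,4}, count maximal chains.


A maximal chain goes from the minimum element to a maximal element via cover relations.
Counting all min-to-max paths in the cover graph.
Total maximal chains: 24


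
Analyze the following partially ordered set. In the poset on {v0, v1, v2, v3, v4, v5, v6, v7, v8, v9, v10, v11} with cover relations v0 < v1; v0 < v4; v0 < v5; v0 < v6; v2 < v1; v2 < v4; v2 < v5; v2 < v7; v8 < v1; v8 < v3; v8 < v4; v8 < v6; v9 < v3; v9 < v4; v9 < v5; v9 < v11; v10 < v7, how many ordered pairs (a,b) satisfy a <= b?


The order relation is {(a,b) : a <= b}, reflexive so it includes (a,a).
Examples: (v0,v0), (v0,v1), (v0,v4), (v0,v5), (v0,v6), ...
Total ordered pairs: 29


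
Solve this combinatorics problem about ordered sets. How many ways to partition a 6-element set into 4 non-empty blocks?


S(n,k) = k*S(n-1,k) + S(n-1,k-1).
S(5,4) = 10, S(5,3) = 25
S(6,4) = 4*10 + 25 = 40 + 25
S(6,4) = 65


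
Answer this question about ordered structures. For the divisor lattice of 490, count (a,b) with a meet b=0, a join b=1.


Complement pair (a,b): a meet b = bottom, a join b = top.
Here: gcd(a,b)=1 and lcm(a,b)=490, i.e. a*b=490 with a,b coprime.
Pairs found: (1,490), (2,245), (5,98), (10,49), ... (4 more)
Total ordered pairs: 8


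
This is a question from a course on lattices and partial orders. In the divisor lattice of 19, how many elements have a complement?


An element a is complemented if some b has a meet b = bottom, a join b = top.
a is complemented iff gcd(a, n/a)=1, i.e. a is a unitary divisor of 19.
Complemented elements: 1, 19
Count: 2


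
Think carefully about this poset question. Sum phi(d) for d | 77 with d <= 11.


Divisors of 77 up to 11: [1, 7, 11]
phi values: [1, 6, 10]
Sum = 17


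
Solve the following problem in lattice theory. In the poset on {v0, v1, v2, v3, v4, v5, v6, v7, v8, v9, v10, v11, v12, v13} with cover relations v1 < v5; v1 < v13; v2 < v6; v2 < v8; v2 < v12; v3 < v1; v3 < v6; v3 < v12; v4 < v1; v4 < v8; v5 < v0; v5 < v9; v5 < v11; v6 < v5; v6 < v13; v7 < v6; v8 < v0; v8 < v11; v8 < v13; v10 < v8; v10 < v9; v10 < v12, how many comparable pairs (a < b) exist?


A comparable pair {a,b} has a < b or b < a in the order.
Count unordered pairs where one element is strictly below the other.
Examples: {v0,v1}, {v0,v2}, {v0,v3}, {v0,v4}, ...
Total comparable pairs: 51


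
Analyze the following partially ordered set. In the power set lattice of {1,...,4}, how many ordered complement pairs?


Complement pair (a,b): a meet b = bottom, a join b = top.
Here: A intersect B = {} and A union B = {1,...,4}.
Pairs found: ({},{1,2,3,4}), ({1},{2,3,4}), ({2},{1,3,4}), ({3},{1,2,4}), ... (12 more)
Total ordered pairs: 16


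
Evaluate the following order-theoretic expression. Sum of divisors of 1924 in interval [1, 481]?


Interval [1,481] in divisors of 1924: [1, 13, 37, 481]
Sum = 532


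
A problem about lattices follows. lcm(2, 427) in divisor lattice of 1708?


Join=lcm.
gcd(2,427)=1
lcm=854


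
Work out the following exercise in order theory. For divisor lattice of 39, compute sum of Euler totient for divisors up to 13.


Divisors of 39 up to 13: [1, 3, 13]
phi values: [1, 2, 12]
Sum = 15


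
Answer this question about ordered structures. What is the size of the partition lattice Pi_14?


B(n) = number of set partitions of an n-element set.
B(n) satisfies the recurrence: B(n+1) = sum_k C(n,k)*B(k).
B(14) = 190899322


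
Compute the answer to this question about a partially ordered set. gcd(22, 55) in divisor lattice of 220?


Meet=gcd.
gcd(22,55)=11


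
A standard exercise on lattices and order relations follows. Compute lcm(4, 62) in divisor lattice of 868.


In a divisor lattice, join = lcm (least common multiple).
gcd(4,62) = 2
lcm(4,62) = 4*62/gcd = 248/2 = 124


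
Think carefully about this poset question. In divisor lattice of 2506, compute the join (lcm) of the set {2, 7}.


In a divisor lattice, join = lcm (least common multiple).
Compute lcm iteratively: start with first element, then lcm(current, next).
Elements: [2, 7]
lcm(2,7) = 14
Final lcm = 14


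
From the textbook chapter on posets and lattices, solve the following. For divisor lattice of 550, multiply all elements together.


Divisors of 550: [1, 2, 5, 10, 11, 22, 25, 50, 55, 110, 275, 550]
Product = n^(d(n)/2) = 550^(12/2)
Product = 27680640625000000


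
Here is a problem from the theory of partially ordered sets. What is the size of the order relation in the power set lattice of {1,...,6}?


The order relation is {(a,b) : a <= b}, reflexive so it includes (a,a).
Examples: ({},{}), ({},{1,2}), ({},{1,2,3}), ({},{1,2,3,4}), ({},{1,2,3,4,5}), ...
Total ordered pairs: 729


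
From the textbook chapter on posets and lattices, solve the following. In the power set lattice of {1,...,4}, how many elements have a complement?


An element a is complemented if some b has a meet b = bottom, a join b = top.
every subset A has complement S\A, so all elements are complemented.
Complemented elements: {}, {1}, {2}, {3}, {4}, {1,2}, ... (10 more)
Count: 16


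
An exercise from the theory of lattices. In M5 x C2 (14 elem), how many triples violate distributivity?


Distributive law: a ^ (b v c) = (a ^ b) v (a ^ c).
Check all 14^3 = 2744 ordered triples (a,b,c).
  e.g. a=(a1,0), b=(a2,0), c=(a3,0): lhs=(a1,0) != rhs=(0,0)
  e.g. a=(a1,0), b=(a2,0), c=(a3,1): lhs=(a1,0) != rhs=(0,0)
Total violating triples: 480


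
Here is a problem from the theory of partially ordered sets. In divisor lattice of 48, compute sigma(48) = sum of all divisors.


sigma(n) = sum of divisors.
Divisors of 48: [1, 2, 3, 4, 6, 8, 12, 16, 24, 48]
Sum = 124


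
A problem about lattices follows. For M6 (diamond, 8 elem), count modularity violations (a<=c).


Modular law: if a <= c then a v (b ^ c) = (a v b) ^ c.
Check all triples (a,b,c) with a <= c among 8 elements.
This lattice is modular (diamonds M_m and their chain-products are modular).
Total violating triples: 0


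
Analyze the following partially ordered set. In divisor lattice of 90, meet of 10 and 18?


In a divisor lattice, meet = gcd (greatest common divisor).
By Euclidean algorithm or factoring: gcd(10,18) = 2


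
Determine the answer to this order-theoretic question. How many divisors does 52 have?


Divisors of 52: [1, 2, 4, 13, 26, 52]
Count: 6


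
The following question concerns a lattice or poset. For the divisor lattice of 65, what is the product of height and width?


Height = length of longest chain minus 1; width = size of largest antichain.
A maximum chain: 1 | 13 | 65  (height 2).
A maximum antichain: {5, 13}  (width 2).
Product = 2 * 2 = 4


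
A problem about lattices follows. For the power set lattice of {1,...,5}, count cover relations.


A cover relation a -< b holds when a < b with no c strictly between.
Cover relations:
  {} -< {1}
  {} -< {2}
  {} -< {3}
  {} -< {4}
  {} -< {5}
  {1} -< {1,2}
  {1} -< {1,3}
  {1} -< {1,4}
  ...72 more
Total: 80


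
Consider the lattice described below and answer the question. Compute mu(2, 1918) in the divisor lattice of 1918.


In a divisor lattice, mu(a,b) = mu(b/a) where mu is the classical Mobius function.
b/a = 1918/2 = 959
Prime factorization of 959: primes [7, 137]
959 is squarefree with 2 prime factor(s), so mu(959) = (-1)^2 = 1


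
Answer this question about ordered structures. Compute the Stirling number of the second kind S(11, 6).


S(n,k) = k*S(n-1,k) + S(n-1,k-1).
S(10,6) = 22827, S(10,5) = 42525
S(11,6) = 6*22827 + 42525 = 136962 + 42525
S(11,6) = 179487


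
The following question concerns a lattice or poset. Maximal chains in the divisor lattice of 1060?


A maximal chain goes from the minimum element to a maximal element via cover relations.
Counting all min-to-max paths in the cover graph.
Total maximal chains: 12


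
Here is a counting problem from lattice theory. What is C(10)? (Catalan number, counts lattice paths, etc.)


C(n) = C(2n, n) / (n+1).
C(20, 10) = 184756
C(10) = 184756 / 11 = 16796


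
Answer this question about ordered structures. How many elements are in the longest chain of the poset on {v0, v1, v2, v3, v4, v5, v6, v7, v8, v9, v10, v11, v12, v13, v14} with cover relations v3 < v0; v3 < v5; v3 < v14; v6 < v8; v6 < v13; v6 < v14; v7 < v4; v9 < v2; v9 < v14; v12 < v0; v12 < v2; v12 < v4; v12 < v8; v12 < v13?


A chain is a totally ordered subset; we count the number of elements in a maximum chain.
Compute, for each element x, the size of the longest chain ending at x:
  v1: 1
  v3: 1
  v6: 1
  v7: 1
  v9: 1
  v10: 1
  ...
A maximum chain: v3 < v0
Number of elements in the longest chain: 2


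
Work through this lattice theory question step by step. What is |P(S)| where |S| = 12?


Power set = 2^n.
2^12 = 4096


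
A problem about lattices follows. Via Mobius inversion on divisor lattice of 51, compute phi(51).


phi(n) = n * prod_{p|n} (1 - 1/p).
Prime divisors of 51: [3, 17]
phi(51) = 51 * (1 - 1/3) * (1 - 1/17)
phi(51) = 32


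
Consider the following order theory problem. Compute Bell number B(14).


B(n) = number of set partitions of an n-element set.
B(n) satisfies the recurrence: B(n+1) = sum_k C(n,k)*B(k).
B(14) = 190899322


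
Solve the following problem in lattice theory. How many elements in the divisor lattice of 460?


Divisors of 460: [1, 2, 4, 5, 10, 20, 23, 46, 92, 115, 230, 460]
Count: 12
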